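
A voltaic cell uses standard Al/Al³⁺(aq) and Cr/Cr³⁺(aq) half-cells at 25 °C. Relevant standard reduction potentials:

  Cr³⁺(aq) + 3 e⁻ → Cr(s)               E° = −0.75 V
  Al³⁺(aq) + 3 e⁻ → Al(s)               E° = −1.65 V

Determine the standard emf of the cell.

Of the two couples in this cell, the one with the more positive reduction potential is reduced at the cathode: here that is Cr³⁺/Cr (−0.75 V); Al³⁺/Al (−1.65 V) is the anode.
E°cell = E°(cathode) − E°(anode) = −0.75 − (−1.65) = +0.90 V.

+0.90 V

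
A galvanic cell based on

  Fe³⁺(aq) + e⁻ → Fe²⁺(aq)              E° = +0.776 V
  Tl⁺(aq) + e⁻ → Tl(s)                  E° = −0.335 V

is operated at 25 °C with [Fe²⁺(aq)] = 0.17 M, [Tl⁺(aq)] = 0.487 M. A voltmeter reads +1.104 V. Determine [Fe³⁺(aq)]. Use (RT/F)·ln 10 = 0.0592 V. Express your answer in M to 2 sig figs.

The Fe³⁺/Fe²⁺ couple has the larger reduction potential, so it is the cathode: E°cell = +0.776 − (−0.335) = +1.111 V and n = 1.
From the Nernst equation, log Q = n(E° − E)/0.0592 = 1·(+1.111 − (+1.104))/0.0592 = 0.118.
Balancing electrons gives Fe³⁺(aq) + Tl(s) → Fe²⁺(aq) + Tl⁺(aq); thus Q = ([Fe²⁺(aq)]·[Tl⁺(aq)]) / [Fe³⁺(aq)].
Substituting the known concentrations and solving, log [Fe³⁺(aq)] = −1.200 and [Fe³⁺(aq)] = 0.063 M.

0.063 M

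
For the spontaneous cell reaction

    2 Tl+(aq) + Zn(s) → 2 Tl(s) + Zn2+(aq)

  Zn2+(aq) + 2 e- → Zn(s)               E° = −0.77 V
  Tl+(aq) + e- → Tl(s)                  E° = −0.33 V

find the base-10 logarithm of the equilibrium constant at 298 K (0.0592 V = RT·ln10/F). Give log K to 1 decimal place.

The Tl⁺/Tl couple is reduced (cathode); E°cell = −0.33 − (−0.77) = +0.44 V with n = 2.
At equilibrium E = 0, so log K = nE°cell / 0.0592 = (2)(+0.44) / 0.0592 = 14.9.

log K = 14.9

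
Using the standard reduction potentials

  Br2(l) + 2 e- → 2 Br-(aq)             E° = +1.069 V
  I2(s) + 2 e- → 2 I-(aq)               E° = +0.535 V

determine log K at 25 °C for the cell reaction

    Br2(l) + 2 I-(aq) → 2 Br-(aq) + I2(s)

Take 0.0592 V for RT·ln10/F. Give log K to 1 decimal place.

log K = 18.0

The Br₂/Br⁻ couple is reduced (cathode); E°cell = +1.069 − (+0.535) = +0.534 V with n = 2.
At equilibrium E = 0, so log K = nE°cell / 0.0592 = (2)(+0.534) / 0.0592 = 18.0.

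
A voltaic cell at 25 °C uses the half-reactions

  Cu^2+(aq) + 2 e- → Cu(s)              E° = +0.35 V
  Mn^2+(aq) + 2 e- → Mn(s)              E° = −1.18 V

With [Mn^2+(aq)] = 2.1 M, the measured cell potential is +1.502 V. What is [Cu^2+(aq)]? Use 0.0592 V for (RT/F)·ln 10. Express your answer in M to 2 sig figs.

The Cu²⁺/Cu couple has the larger reduction potential, so it is the cathode: E°cell = +0.35 − (−1.18) = +1.53 V and n = 2.
From the Nernst equation, log Q = n(E° − E)/0.0592 = 2·(+1.53 − (+1.502))/0.0592 = 0.946.
Balancing electrons gives Cu^2+(aq) + Mn(s) → Cu(s) + Mn^2+(aq); thus Q = [Mn^2+(aq)] / [Cu^2+(aq)].
Isolating [Cu^2+(aq)] in Q = 10^{0.946} yields log [Cu^2+(aq)] = −0.624, i.e. 0.24 M.

0.24 M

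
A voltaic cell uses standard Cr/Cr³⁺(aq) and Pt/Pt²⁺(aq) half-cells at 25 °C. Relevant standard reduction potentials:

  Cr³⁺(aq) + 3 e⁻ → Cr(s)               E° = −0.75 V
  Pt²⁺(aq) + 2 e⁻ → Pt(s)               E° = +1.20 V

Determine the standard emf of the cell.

Of the two couples in this cell, the one with the more positive reduction potential is reduced at the cathode: here that is Pt²⁺/Pt (+1.20 V); Cr³⁺/Cr (−0.75 V) is the anode.
E°cell = E°(cathode) − E°(anode) = +1.20 − (−0.75) = +1.95 V.

+1.95 V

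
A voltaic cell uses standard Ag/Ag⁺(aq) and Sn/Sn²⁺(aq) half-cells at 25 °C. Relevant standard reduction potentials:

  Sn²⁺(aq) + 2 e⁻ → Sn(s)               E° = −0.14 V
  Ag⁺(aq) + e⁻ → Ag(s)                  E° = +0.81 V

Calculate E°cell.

+0.95 V

Of the two couples in this cell, the one with the more positive reduction potential is reduced at the cathode: here that is Ag⁺/Ag (+0.81 V); Sn²⁺/Sn (−0.14 V) is the anode.
E°cell = E°(cathode) − E°(anode) = +0.81 − (−0.14) = +0.95 V.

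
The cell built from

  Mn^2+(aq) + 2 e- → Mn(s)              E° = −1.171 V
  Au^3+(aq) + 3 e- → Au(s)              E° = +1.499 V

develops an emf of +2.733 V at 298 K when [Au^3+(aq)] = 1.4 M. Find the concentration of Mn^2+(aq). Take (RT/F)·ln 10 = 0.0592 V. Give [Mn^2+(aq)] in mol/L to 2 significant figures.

Au³⁺/Au is the cathode (higher E°); E°cell = +1.499 − (−1.171) = +2.670 V with n = 6.
Rearranging E = E° − (0.0592/n)·log Q gives log Q = 6(+2.670 − (+2.733))/0.0592 = −6.385.
The balanced reaction is 2 Au^3+(aq) + 3 Mn(s) → 2 Au(s) + 3 Mn^2+(aq), so Q = [Mn^2+(aq)]^3 / [Au^3+(aq)]^2.
Isolating [Mn^2+(aq)] in Q = 10^{−6.385} yields log [Mn^2+(aq)] = −2.031, i.e. 0.0093 M.

0.0093 M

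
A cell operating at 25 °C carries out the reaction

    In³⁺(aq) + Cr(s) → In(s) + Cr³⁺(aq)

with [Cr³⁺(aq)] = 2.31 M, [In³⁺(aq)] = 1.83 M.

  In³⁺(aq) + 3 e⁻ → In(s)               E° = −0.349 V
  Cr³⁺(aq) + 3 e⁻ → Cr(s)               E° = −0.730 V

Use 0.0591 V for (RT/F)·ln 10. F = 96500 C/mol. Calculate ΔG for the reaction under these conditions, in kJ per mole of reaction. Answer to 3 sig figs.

−110 kJ/mol

The standard cell potential is −0.349 − (−0.730) = +0.381 V, with n = 3 electrons in the balanced equation.
Here Q = [Cr³⁺(aq)] / [In³⁺(aq)] = 1.26 (log Q = 0.101), giving E = +0.381 − (0.0591/3)·(0.101) = +0.3790 V.
Then ΔG = −nFE = −3 × 96500 × +0.3790 J/mol = −110 kJ/mol.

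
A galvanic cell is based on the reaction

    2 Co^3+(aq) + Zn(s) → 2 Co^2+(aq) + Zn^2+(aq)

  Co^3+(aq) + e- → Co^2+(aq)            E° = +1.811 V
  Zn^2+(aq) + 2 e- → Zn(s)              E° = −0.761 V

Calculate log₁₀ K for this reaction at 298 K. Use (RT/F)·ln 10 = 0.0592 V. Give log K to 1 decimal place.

log K = 86.9

The Co³⁺/Co²⁺ couple is reduced (cathode); E°cell = +1.811 − (−0.761) = +2.572 V with n = 2.
At equilibrium E = 0, so log K = nE°cell / 0.0592 = (2)(+2.572) / 0.0592 = 86.9.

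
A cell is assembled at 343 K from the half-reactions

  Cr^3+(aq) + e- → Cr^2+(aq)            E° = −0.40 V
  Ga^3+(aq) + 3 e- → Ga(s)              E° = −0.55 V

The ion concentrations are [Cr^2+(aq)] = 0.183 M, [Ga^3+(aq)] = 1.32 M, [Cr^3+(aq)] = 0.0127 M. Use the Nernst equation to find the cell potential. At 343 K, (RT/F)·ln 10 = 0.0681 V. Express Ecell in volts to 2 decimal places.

+0.07 V

The Cr³⁺/Cr²⁺ couple has the more positive E°, so it is the cathode; Ga³⁺/Ga is the anode.
E°cell = −0.40 − (−0.55) = +0.15 V, with n = 3 electrons transferred.
Balancing gives 3 Cr^3+(aq) + Ga(s) → 3 Cr^2+(aq) + Ga^3+(aq); hence Q = ([Cr^2+(aq)]^3·[Ga^3+(aq)]) / [Cr^3+(aq)]^3 = 3.95×10^3 (log Q = 3.597).
By the Nernst equation, E = +0.15 − (0.0681/3)·(3.597) = +0.07 V.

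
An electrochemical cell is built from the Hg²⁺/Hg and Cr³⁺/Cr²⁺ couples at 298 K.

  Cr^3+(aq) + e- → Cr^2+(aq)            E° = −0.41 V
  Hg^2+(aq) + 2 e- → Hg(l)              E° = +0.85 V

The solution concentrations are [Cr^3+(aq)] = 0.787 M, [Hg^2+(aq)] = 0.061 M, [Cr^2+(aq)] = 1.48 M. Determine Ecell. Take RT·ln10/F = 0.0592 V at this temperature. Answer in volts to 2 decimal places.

Since E°(Hg²⁺/Hg) > E°(Cr³⁺/Cr²⁺), Hg²⁺/Hg serves as the cathode.
E°cell = E°cat − E°an = +0.85 − (−0.41) = +1.26 V; n = 2.
Balancing gives Hg^2+(aq) + 2 Cr^2+(aq) → Hg(l) + 2 Cr^3+(aq); hence Q = [Cr^3+(aq)]^2 / ([Hg^2+(aq)]·[Cr^2+(aq)]^2) = 4.64 (log Q = 0.666).
Applying E = E° − (RT ln10/nF)·log Q gives +1.26 − (0.0592/2)(0.666) = +1.24 V.

+1.24 V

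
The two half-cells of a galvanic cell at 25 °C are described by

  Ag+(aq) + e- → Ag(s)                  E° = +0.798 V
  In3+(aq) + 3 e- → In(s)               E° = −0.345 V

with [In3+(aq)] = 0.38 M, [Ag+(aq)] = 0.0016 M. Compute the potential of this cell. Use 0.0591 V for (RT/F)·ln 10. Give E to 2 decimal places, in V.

The Ag⁺/Ag couple has the more positive E°, so it is the cathode; In³⁺/In is the anode.
E°cell = E°cat − E°an = +0.798 − (−0.345) = +1.143 V; n = 3.
The balanced reaction is 3 Ag+(aq) + In(s) → 3 Ag(s) + In3+(aq), so Q = [In3+(aq)] / [Ag+(aq)]^3 = 9.28×10^7 and log Q = 7.967.
By the Nernst equation, E = +1.143 − (0.0591/3)·(7.967) = +0.99 V.

+0.99 V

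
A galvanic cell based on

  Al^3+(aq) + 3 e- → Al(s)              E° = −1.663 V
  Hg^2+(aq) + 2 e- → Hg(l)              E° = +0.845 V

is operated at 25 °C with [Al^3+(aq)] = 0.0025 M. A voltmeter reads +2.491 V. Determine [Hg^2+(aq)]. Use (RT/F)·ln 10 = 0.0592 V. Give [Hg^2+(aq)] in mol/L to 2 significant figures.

0.0049 M

With Hg²⁺/Hg at the cathode and Al³⁺/Al at the anode, E°cell = +0.845 − (−1.663) = +2.508 V (n = 6).
From the Nernst equation, log Q = n(E° − E)/0.0592 = 6·(+2.508 − (+2.491))/0.0592 = 1.723.
For 3 Hg^2+(aq) + 2 Al(s) → 3 Hg(l) + 2 Al^3+(aq), the reaction quotient is Q = [Al^3+(aq)]^2 / [Hg^2+(aq)]^3.
Substituting the known concentrations and solving, log [Hg^2+(aq)] = −2.309 and [Hg^2+(aq)] = 0.0049 M.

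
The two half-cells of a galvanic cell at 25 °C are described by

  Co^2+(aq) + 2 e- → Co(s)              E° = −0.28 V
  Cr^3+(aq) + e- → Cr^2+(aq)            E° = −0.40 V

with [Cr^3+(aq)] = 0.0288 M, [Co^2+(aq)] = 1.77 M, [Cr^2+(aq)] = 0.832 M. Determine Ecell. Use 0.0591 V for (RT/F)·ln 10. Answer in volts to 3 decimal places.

+0.214 V

Co²⁺/Co is reduced (cathode, E° = −0.28 V) and Cr³⁺/Cr²⁺ is oxidized (anode).
E°cell = E°cat − E°an = −0.28 − (−0.40) = +0.12 V; n = 2.
For the overall reaction Co^2+(aq) + 2 Cr^2+(aq) → Co(s) + 2 Cr^3+(aq), Q = [Cr^3+(aq)]^2 / ([Co^2+(aq)]·[Cr^2+(aq)]^2) = 0.000677, giving log Q = −3.169.
Applying E = E° − (RT ln10/nF)·log Q gives +0.12 − (0.0591/2)(−3.169) = +0.214 V.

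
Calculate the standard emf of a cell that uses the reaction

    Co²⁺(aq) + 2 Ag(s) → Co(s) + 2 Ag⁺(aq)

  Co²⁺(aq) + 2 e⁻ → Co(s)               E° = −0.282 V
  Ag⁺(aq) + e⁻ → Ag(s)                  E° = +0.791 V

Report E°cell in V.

Co²⁺(aq) gains electrons, so the Co²⁺/Co couple is the cathode; the Ag⁺/Ag couple is the anode.
E°cell = E°(cathode) − E°(anode) = −0.282 − (+0.791) = −1.073 V.
The negative E°cell means the reaction is non-spontaneous in the direction written.

−1.073 V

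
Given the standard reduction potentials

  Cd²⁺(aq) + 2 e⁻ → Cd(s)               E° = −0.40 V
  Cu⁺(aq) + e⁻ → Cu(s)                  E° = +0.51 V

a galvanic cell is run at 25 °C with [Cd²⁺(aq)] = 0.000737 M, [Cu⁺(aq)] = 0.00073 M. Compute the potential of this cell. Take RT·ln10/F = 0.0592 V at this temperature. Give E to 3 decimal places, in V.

Cu⁺/Cu is reduced (cathode, E° = +0.51 V) and Cd²⁺/Cd is oxidized (anode).
E°cell = +0.51 − (−0.40) = +0.91 V, with n = 2 electrons transferred.
The balanced reaction is 2 Cu⁺(aq) + Cd(s) → 2 Cu(s) + Cd²⁺(aq), so Q = [Cd²⁺(aq)] / [Cu⁺(aq)]^2 = 1.38×10^3 and log Q = 3.141.
By the Nernst equation, E = +0.91 − (0.0592/2)·(3.141) = +0.817 V.

+0.817 V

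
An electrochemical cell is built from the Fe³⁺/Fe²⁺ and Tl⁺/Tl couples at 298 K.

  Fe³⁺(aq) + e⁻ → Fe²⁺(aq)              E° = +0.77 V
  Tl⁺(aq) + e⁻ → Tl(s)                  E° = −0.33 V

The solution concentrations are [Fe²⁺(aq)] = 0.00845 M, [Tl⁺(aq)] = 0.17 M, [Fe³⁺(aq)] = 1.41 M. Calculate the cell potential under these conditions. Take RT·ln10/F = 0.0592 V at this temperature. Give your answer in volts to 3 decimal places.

Since E°(Fe³⁺/Fe²⁺) > E°(Tl⁺/Tl), Fe³⁺/Fe²⁺ serves as the cathode.
E°cell = E°cat − E°an = +0.77 − (−0.33) = +1.10 V; n = 1.
The balanced reaction is Fe³⁺(aq) + Tl(s) → Fe²⁺(aq) + Tl⁺(aq), so Q = ([Fe²⁺(aq)]·[Tl⁺(aq)]) / [Fe³⁺(aq)] = 0.00102 and log Q = −2.992.
By the Nernst equation, E = +1.10 − (0.0592/1)·(−2.992) = +1.277 V.

+1.277 V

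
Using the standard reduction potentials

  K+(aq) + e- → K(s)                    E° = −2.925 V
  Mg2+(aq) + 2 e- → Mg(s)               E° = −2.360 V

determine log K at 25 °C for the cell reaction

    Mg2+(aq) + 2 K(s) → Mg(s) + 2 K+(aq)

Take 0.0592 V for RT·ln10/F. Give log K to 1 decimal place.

The Mg²⁺/Mg couple is reduced (cathode); E°cell = −2.360 − (−2.925) = +0.565 V with n = 2.
At equilibrium E = 0, so log K = nE°cell / 0.0592 = (2)(+0.565) / 0.0592 = 19.1.

log K = 19.1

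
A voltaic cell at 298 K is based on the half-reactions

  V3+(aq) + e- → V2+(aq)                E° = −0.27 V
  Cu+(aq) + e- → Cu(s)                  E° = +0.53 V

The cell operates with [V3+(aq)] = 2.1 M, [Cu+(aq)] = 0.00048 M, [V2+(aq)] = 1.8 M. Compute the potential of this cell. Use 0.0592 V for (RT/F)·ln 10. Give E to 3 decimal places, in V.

+0.600 V

The Cu⁺/Cu couple has the more positive E°, so it is the cathode; V³⁺/V²⁺ is the anode.
E°cell = +0.53 − (−0.27) = +0.80 V, with n = 1 electron transferred.
For the overall reaction Cu+(aq) + V2+(aq) → Cu(s) + V3+(aq), Q = [V3+(aq)] / ([Cu+(aq)]·[V2+(aq)]) = 2.43×10^3, giving log Q = 3.386.
E = E° − (0.0592/n)·log Q = +0.80 − (0.0592/1)(3.386) = +0.600 V.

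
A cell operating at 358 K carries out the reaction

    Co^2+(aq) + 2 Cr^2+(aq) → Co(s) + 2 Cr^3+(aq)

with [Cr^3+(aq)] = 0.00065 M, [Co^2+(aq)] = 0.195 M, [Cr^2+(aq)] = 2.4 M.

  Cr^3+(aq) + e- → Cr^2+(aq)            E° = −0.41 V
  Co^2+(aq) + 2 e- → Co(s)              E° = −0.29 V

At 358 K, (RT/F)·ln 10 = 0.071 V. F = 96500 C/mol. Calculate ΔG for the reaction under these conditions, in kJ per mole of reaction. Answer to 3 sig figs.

−67.2 kJ/mol

E°cell = −0.29 − (−0.41) = +0.12 V; the balanced reaction transfers n = 2 electrons.
Q = [Cr^3+(aq)]^2 / ([Co^2+(aq)]·[Cr^2+(aq)]^2) = 3.76×10^−7, so log Q = −6.425 and E = +0.12 − (0.071/2)(−6.425) = +0.3481 V.
ΔG = −nFE = −(2)(96500)(+0.3481) J/mol = −67.2 kJ/mol.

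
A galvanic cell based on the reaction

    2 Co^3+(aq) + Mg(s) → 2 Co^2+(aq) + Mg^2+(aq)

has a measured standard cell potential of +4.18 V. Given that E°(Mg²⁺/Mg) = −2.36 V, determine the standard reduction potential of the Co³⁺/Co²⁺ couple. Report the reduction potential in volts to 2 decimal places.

In the reaction as written the Co³⁺/Co²⁺ couple is reduced (cathode) and Mg²⁺/Mg is oxidized (anode), so E°cell = E°(Co³⁺/Co²⁺) − E°(Mg²⁺/Mg).
E°(Co³⁺/Co²⁺) = E°cell + E°(anode) = +4.18 + (−2.36) = +1.82 V.

+1.82 V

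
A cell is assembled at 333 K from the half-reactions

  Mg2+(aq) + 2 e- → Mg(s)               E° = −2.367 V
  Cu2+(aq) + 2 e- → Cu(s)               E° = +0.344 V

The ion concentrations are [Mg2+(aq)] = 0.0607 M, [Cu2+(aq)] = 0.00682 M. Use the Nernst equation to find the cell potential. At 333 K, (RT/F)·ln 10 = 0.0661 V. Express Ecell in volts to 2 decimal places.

The Cu²⁺/Cu couple has the more positive E°, so it is the cathode; Mg²⁺/Mg is the anode.
E°cell = +0.344 − (−2.367) = +2.711 V, with n = 2 electrons transferred.
The balanced reaction is Cu2+(aq) + Mg(s) → Cu(s) + Mg2+(aq), so Q = [Mg2+(aq)] / [Cu2+(aq)] = 8.9 and log Q = 0.949.
Applying E = E° − (RT ln10/nF)·log Q gives +2.711 − (0.0661/2)(0.949) = +2.68 V.

+2.68 V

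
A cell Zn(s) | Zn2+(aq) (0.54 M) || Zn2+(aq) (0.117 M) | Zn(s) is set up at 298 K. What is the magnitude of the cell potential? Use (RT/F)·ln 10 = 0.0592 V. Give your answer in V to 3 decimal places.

For a concentration cell E°cell = 0, since both electrodes use the same couple.
The compartment with the higher Zn2+(aq) concentration (0.54 M) acts as the cathode; ions are reduced there and produced at the dilute (0.117 M) anode.
With n = 2, Ecell = −(0.0592/2)·log([dilute]/[conc]) = −(0.0592/2)·log(0.117/0.54) = +0.020 V.

0.020 V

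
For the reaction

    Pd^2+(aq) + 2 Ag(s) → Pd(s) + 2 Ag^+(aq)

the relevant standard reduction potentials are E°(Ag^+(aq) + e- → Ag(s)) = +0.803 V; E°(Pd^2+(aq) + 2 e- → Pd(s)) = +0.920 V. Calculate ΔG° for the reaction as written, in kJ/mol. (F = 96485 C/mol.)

In the reaction as written Pd^2+(aq) is reduced, so the Pd²⁺/Pd couple is the cathode and Ag⁺/Ag is the anode.
E°cell = +0.920 − (+0.803) = +0.117 V; balancing electrons gives n = 2.
ΔG° = −nFE°cell = −(2)(96485)(+0.117) J/mol = −22.6 kJ/mol.

−22.6 kJ/mol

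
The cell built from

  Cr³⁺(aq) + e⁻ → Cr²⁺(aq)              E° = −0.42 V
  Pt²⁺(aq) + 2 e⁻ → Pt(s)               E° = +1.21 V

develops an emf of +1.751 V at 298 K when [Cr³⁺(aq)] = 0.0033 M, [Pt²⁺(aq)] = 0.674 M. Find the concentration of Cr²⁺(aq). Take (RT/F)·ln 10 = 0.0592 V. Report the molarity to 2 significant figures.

Pt²⁺/Pt is the cathode (higher E°); E°cell = +1.21 − (−0.42) = +1.63 V with n = 2.
From the Nernst equation, log Q = n(E° − E)/0.0592 = 2·(+1.63 − (+1.751))/0.0592 = −4.088.
For Pt²⁺(aq) + 2 Cr²⁺(aq) → Pt(s) + 2 Cr³⁺(aq), the reaction quotient is Q = [Cr³⁺(aq)]^2 / ([Pt²⁺(aq)]·[Cr²⁺(aq)]^2).
Solving for the unknown gives log [Cr²⁺(aq)] = −0.352, so [Cr²⁺(aq)] ≈ 0.44 M.

0.44 M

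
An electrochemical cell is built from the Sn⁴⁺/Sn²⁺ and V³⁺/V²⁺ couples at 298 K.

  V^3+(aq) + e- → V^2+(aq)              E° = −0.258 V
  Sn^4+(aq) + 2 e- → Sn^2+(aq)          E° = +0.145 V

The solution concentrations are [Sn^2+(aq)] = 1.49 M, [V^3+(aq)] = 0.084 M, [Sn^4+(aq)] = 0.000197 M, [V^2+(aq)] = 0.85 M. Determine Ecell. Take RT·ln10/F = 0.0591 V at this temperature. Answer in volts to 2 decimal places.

Since E°(Sn⁴⁺/Sn²⁺) > E°(V³⁺/V²⁺), Sn⁴⁺/Sn²⁺ serves as the cathode.
The standard potential is +0.145 − (−0.258) = +0.403 V and the balanced reaction transfers n = 2 electrons.
The balanced reaction is Sn^4+(aq) + 2 V^2+(aq) → Sn^2+(aq) + 2 V^3+(aq), so Q = ([Sn^2+(aq)]·[V^3+(aq)]^2) / ([Sn^4+(aq)]·[V^2+(aq)]^2) = 73.9 and log Q = 1.868.
E = E° − (0.0591/n)·log Q = +0.403 − (0.0591/2)(1.868) = +0.35 V.

+0.35 V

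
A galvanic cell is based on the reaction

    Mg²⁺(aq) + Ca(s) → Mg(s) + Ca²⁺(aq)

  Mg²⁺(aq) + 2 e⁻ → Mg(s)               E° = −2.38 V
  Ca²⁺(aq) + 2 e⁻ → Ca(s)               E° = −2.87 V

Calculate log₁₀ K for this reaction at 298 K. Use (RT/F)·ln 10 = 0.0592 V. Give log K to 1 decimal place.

The Mg²⁺/Mg couple is reduced (cathode); E°cell = −2.38 − (−2.87) = +0.49 V with n = 2.
At equilibrium E = 0, so log K = nE°cell / 0.0592 = (2)(+0.49) / 0.0592 = 16.6.

log K = 16.6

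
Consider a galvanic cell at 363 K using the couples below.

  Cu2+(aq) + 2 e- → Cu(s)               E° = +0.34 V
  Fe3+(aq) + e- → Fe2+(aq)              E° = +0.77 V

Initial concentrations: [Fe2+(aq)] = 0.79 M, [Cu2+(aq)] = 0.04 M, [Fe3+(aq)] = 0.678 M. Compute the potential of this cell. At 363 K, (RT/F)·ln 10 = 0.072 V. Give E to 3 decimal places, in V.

The Fe³⁺/Fe²⁺ couple has the more positive E°, so it is the cathode; Cu²⁺/Cu is the anode.
The standard potential is +0.77 − (+0.34) = +0.43 V and the balanced reaction transfers n = 2 electrons.
For the overall reaction 2 Fe3+(aq) + Cu(s) → 2 Fe2+(aq) + Cu2+(aq), Q = ([Fe2+(aq)]^2·[Cu2+(aq)]) / [Fe3+(aq)]^2 = 0.0543, giving log Q = −1.265.
Applying E = E° − (RT ln10/nF)·log Q gives +0.43 − (0.072/2)(−1.265) = +0.476 V.

+0.476 V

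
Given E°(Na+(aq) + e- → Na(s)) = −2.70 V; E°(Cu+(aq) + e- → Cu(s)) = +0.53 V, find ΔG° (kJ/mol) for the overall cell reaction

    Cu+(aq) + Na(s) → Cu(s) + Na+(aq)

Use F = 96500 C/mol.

−312 kJ/mol

In the reaction as written Cu+(aq) is reduced, so the Cu⁺/Cu couple is the cathode and Na⁺/Na is the anode.
E°cell = +0.53 − (−2.70) = +3.23 V; balancing electrons gives n = 1.
ΔG° = −nFE°cell = −(1)(96500)(+3.23) J/mol = −312 kJ/mol.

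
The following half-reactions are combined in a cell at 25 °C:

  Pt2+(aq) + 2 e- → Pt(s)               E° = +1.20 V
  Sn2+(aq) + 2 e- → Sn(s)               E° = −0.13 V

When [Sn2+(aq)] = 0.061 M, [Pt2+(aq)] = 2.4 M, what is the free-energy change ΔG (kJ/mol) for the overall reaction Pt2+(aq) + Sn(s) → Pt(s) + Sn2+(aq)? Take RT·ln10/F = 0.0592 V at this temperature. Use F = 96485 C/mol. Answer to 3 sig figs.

The standard cell potential is +1.20 − (−0.13) = +1.33 V, with n = 2 electrons in the balanced equation.
The reaction quotient is [Sn2+(aq)] / [Pt2+(aq)] = 0.0254; by Nernst, E = +1.33 − (0.0592/2)(−1.595) = +1.3772 V.
Finally ΔG = −nFE = −(2)(96485 C/mol)(+1.3772 V) = −266 kJ/mol.

−266 kJ/mol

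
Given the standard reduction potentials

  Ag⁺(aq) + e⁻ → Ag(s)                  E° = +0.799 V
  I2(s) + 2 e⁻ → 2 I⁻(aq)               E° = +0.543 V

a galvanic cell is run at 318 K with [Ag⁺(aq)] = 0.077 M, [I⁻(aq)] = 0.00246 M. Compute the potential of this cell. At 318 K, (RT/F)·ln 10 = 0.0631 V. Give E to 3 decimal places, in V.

+0.021 V

The Ag⁺/Ag couple has the more positive E°, so it is the cathode; I₂/I⁻ is the anode.
E°cell = +0.799 − (+0.543) = +0.256 V, with n = 2 electrons transferred.
The balanced reaction is 2 Ag⁺(aq) + 2 I⁻(aq) → 2 Ag(s) + I2(s), so Q = 1 / ([Ag⁺(aq)]^2·[I⁻(aq)]^2) = 2.79×10^7 and log Q = 7.445.
By the Nernst equation, E = +0.256 − (0.0631/2)·(7.445) = +0.021 V.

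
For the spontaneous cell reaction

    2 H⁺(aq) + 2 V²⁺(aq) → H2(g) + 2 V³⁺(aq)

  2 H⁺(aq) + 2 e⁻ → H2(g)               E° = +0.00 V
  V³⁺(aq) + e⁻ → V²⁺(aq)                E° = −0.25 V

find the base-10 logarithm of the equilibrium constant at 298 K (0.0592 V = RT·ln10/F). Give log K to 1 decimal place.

The 2H⁺/H₂ couple is reduced (cathode); E°cell = +0.00 − (−0.25) = +0.25 V with n = 2.
At equilibrium E = 0, so log K = nE°cell / 0.0592 = (2)(+0.25) / 0.0592 = 8.4.

log K = 8.4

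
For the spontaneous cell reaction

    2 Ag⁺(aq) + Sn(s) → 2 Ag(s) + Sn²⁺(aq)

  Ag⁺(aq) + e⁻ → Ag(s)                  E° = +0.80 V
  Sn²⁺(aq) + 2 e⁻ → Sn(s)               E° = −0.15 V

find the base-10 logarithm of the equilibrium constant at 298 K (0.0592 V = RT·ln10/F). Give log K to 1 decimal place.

The Ag⁺/Ag couple is reduced (cathode); E°cell = +0.80 − (−0.15) = +0.95 V with n = 2.
At equilibrium E = 0, so log K = nE°cell / 0.0592 = (2)(+0.95) / 0.0592 = 32.1.

log K = 32.1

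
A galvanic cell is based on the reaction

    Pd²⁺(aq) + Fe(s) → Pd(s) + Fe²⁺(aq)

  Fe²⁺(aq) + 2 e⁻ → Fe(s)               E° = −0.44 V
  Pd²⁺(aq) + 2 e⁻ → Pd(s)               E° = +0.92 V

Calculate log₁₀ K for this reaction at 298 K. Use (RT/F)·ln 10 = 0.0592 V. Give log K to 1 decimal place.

The Pd²⁺/Pd couple is reduced (cathode); E°cell = +0.92 − (−0.44) = +1.36 V with n = 2.
At equilibrium E = 0, so log K = nE°cell / 0.0592 = (2)(+1.36) / 0.0592 = 45.9.

log K = 45.9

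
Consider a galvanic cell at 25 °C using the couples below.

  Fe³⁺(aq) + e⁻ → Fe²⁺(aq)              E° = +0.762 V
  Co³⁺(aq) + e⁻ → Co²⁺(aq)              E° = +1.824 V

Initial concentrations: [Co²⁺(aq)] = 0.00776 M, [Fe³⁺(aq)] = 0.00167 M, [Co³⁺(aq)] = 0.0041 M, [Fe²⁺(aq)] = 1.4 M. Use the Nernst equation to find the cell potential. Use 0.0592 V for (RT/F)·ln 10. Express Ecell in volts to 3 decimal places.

Since E°(Co³⁺/Co²⁺) > E°(Fe³⁺/Fe²⁺), Co³⁺/Co²⁺ serves as the cathode.
The standard potential is +1.824 − (+0.762) = +1.062 V and the balanced reaction transfers n = 1 electron.
Balancing gives Co³⁺(aq) + Fe²⁺(aq) → Co²⁺(aq) + Fe³⁺(aq); hence Q = ([Co²⁺(aq)]·[Fe³⁺(aq)]) / ([Co³⁺(aq)]·[Fe²⁺(aq)]) = 0.00226 (log Q = −2.646).
By the Nernst equation, E = +1.062 − (0.0592/1)·(−2.646) = +1.219 V.

+1.219 V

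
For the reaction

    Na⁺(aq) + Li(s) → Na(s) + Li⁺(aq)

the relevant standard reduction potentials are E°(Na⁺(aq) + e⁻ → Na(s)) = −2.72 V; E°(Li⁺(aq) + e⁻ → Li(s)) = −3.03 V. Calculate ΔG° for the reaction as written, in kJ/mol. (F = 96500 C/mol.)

−29.9 kJ/mol

In the reaction as written Na⁺(aq) is reduced, so the Na⁺/Na couple is the cathode and Li⁺/Li is the anode.
E°cell = −2.72 − (−3.03) = +0.31 V; balancing electrons gives n = 1.
ΔG° = −nFE°cell = −(1)(96500)(+0.31) J/mol = −29.9 kJ/mol.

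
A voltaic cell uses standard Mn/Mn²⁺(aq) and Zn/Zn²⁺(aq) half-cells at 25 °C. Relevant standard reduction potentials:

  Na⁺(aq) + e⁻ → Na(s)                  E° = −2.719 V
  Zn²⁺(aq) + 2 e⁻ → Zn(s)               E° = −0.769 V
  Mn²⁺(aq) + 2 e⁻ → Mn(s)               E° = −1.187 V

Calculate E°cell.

+0.418 V

Of the two couples in this cell, the one with the more positive reduction potential is reduced at the cathode: here that is Zn²⁺/Zn (−0.769 V); Mn²⁺/Mn (−1.187 V) is the anode.
E°cell = E°(cathode) − E°(anode) = −0.769 − (−1.187) = +0.418 V.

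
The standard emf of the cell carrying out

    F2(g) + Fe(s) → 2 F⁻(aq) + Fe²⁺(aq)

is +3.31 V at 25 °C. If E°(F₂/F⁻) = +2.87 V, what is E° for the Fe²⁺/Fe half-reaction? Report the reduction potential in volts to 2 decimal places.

−0.44 V

In the reaction as written the F₂/F⁻ couple is reduced (cathode) and Fe²⁺/Fe is oxidized (anode), so E°cell = E°(F₂/F⁻) − E°(Fe²⁺/Fe).
E°(Fe²⁺/Fe) = E°(cathode) − E°cell = +2.87 − (+3.31) = −0.44 V.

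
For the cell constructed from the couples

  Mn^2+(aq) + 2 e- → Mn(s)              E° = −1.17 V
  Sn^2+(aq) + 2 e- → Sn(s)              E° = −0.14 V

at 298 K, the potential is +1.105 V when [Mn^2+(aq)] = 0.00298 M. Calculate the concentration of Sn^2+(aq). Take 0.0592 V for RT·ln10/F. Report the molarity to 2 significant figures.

1.0 M

With Sn²⁺/Sn at the cathode and Mn²⁺/Mn at the anode, E°cell = −0.14 − (−1.17) = +1.03 V (n = 2).
From the Nernst equation, log Q = n(E° − E)/0.0592 = 2·(+1.03 − (+1.105))/0.0592 = −2.534.
The balanced reaction is Sn^2+(aq) + Mn(s) → Sn(s) + Mn^2+(aq), so Q = [Mn^2+(aq)] / [Sn^2+(aq)].
Substituting the known concentrations and solving, log [Sn^2+(aq)] = 0.008 and [Sn^2+(aq)] = 1.0 M.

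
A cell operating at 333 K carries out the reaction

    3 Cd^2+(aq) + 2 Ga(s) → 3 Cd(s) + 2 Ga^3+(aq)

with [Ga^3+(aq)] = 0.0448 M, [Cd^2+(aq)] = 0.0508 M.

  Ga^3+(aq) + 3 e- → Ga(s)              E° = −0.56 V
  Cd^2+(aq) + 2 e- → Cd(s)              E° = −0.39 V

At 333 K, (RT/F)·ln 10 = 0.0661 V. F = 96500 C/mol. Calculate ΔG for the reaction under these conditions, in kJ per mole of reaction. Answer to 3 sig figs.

−90.8 kJ/mol

The standard cell potential is −0.39 − (−0.56) = +0.17 V, with n = 6 electrons in the balanced equation.
The reaction quotient is [Ga^3+(aq)]^2 / [Cd^2+(aq)]^3 = 15.3; by Nernst, E = +0.17 − (0.0661/6)(1.185) = +0.1569 V.
ΔG = −nFE = −(6)(96500)(+0.1569) J/mol = −90.8 kJ/mol.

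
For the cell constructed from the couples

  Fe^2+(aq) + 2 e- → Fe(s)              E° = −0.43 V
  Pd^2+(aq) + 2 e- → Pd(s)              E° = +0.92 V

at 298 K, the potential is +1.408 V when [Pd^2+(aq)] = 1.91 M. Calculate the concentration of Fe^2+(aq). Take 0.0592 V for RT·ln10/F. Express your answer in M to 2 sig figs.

0.021 M

The Pd²⁺/Pd couple has the larger reduction potential, so it is the cathode: E°cell = +0.92 − (−0.43) = +1.35 V and n = 2.
Rearranging E = E° − (0.0592/n)·log Q gives log Q = 2(+1.35 − (+1.408))/0.0592 = −1.959.
The balanced reaction is Pd^2+(aq) + Fe(s) → Pd(s) + Fe^2+(aq), so Q = [Fe^2+(aq)] / [Pd^2+(aq)].
Substituting the known concentrations and solving, log [Fe^2+(aq)] = −1.678 and [Fe^2+(aq)] = 0.021 M.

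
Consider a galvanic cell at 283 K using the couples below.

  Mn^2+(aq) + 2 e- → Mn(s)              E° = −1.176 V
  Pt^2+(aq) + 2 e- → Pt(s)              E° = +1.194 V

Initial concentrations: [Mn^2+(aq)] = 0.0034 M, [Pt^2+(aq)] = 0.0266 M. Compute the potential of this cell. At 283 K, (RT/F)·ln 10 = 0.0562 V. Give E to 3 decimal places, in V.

+2.395 V

The Pt²⁺/Pt couple has the more positive E°, so it is the cathode; Mn²⁺/Mn is the anode.
E°cell = +1.194 − (−1.176) = +2.370 V, with n = 2 electrons transferred.
Balancing gives Pt^2+(aq) + Mn(s) → Pt(s) + Mn^2+(aq); hence Q = [Mn^2+(aq)] / [Pt^2+(aq)] = 0.128 (log Q = −0.893).
Applying E = E° − (RT ln10/nF)·log Q gives +2.370 − (0.0562/2)(−0.893) = +2.395 V.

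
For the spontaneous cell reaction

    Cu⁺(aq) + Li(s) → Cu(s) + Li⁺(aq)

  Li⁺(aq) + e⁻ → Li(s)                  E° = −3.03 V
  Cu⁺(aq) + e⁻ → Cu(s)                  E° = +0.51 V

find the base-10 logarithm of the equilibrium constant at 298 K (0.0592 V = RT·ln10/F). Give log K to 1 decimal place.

log K = 59.8

The Cu⁺/Cu couple is reduced (cathode); E°cell = +0.51 − (−3.03) = +3.54 V with n = 1.
At equilibrium E = 0, so log K = nE°cell / 0.0592 = (1)(+3.54) / 0.0592 = 59.8.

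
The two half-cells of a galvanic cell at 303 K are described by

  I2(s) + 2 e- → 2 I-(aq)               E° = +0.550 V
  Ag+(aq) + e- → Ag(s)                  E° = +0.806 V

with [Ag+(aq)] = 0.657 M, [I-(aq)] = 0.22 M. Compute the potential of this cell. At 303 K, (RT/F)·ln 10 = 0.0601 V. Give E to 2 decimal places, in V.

Ag⁺/Ag is reduced (cathode, E° = +0.806 V) and I₂/I⁻ is oxidized (anode).
The standard potential is +0.806 − (+0.550) = +0.256 V and the balanced reaction transfers n = 2 electrons.
The balanced reaction is 2 Ag+(aq) + 2 I-(aq) → 2 Ag(s) + I2(s), so Q = 1 / ([Ag+(aq)]^2·[I-(aq)]^2) = 47.9 and log Q = 1.680.
By the Nernst equation, E = +0.256 − (0.0601/2)·(1.680) = +0.21 V.

+0.21 V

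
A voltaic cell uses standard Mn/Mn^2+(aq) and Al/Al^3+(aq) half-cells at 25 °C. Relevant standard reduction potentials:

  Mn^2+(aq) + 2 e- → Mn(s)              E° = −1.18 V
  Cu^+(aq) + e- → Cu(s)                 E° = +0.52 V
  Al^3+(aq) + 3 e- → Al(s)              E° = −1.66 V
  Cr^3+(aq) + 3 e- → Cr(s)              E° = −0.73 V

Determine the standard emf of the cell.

+0.48 V

Of the two couples in this cell, the one with the more positive reduction potential is reduced at the cathode: here that is Mn²⁺/Mn (−1.18 V); Al³⁺/Al (−1.66 V) is the anode.
E°cell = E°(cathode) − E°(anode) = −1.18 − (−1.66) = +0.48 V.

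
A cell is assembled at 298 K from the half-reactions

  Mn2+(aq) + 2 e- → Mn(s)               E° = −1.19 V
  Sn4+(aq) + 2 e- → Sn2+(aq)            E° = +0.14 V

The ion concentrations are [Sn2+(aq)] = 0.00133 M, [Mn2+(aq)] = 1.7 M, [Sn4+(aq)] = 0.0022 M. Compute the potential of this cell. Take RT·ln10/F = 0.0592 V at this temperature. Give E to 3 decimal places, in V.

Sn⁴⁺/Sn²⁺ is reduced (cathode, E° = +0.14 V) and Mn²⁺/Mn is oxidized (anode).
E°cell = +0.14 − (−1.19) = +1.33 V, with n = 2 electrons transferred.
The balanced reaction is Sn4+(aq) + Mn(s) → Sn2+(aq) + Mn2+(aq), so Q = ([Sn2+(aq)]·[Mn2+(aq)]) / [Sn4+(aq)] = 1.03 and log Q = 0.012.
Applying E = E° − (RT ln10/nF)·log Q gives +1.33 − (0.0592/2)(0.012) = +1.330 V.

+1.330 V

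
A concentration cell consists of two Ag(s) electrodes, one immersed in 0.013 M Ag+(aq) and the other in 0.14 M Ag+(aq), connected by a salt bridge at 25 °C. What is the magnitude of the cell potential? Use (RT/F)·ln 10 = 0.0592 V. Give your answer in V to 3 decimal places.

For a concentration cell E°cell = 0, since both electrodes use the same couple.
The compartment with the higher Ag+(aq) concentration (0.14 M) acts as the cathode; ions are reduced there and produced at the dilute (0.013 M) anode.
With n = 1, Ecell = −(0.0592/1)·log([dilute]/[conc]) = −(0.0592/1)·log(0.013/0.14) = +0.061 V.

0.061 V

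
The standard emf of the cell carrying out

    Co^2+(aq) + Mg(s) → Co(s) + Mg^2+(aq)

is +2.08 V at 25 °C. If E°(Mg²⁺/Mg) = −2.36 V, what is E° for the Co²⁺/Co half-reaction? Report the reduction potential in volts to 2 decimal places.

−0.28 V

In the reaction as written the Co²⁺/Co couple is reduced (cathode) and Mg²⁺/Mg is oxidized (anode), so E°cell = E°(Co²⁺/Co) − E°(Mg²⁺/Mg).
E°(Co²⁺/Co) = E°cell + E°(anode) = +2.08 + (−2.36) = −0.28 V.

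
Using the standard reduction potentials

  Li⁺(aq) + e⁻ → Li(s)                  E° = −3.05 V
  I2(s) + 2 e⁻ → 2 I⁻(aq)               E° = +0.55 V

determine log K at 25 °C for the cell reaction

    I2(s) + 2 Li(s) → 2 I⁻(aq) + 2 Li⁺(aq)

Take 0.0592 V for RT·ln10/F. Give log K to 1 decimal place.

log K = 121.6

The I₂/I⁻ couple is reduced (cathode); E°cell = +0.55 − (−3.05) = +3.60 V with n = 2.
At equilibrium E = 0, so log K = nE°cell / 0.0592 = (2)(+3.60) / 0.0592 = 121.6.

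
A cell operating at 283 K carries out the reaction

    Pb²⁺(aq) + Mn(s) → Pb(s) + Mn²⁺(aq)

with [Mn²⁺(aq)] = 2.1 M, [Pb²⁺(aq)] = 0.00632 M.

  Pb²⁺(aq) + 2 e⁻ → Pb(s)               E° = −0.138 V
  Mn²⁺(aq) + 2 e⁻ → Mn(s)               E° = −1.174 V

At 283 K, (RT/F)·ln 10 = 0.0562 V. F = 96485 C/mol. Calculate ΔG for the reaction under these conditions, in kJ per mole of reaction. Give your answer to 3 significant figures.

With Pb²⁺/Pb reduced at the cathode, E°cell = −0.138 − (−1.174) = +1.036 V and n = 2.
Q = [Mn²⁺(aq)] / [Pb²⁺(aq)] = 332, so log Q = 2.522 and E = +1.036 − (0.0562/2)(2.522) = +0.9651 V.
Then ΔG = −nFE = −2 × 96485 × +0.9651 J/mol = −186 kJ/mol.

−186 kJ/mol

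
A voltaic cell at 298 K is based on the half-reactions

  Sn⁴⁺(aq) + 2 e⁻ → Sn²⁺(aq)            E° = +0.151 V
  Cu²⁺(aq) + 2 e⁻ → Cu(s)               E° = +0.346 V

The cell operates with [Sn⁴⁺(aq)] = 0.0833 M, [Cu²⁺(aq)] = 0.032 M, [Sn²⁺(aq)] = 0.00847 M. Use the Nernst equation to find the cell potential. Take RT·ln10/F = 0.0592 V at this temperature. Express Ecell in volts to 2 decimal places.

+0.12 V

The Cu²⁺/Cu couple has the more positive E°, so it is the cathode; Sn⁴⁺/Sn²⁺ is the anode.
The standard potential is +0.346 − (+0.151) = +0.195 V and the balanced reaction transfers n = 2 electrons.
Balancing gives Cu²⁺(aq) + Sn²⁺(aq) → Cu(s) + Sn⁴⁺(aq); hence Q = [Sn⁴⁺(aq)] / ([Cu²⁺(aq)]·[Sn²⁺(aq)]) = 307 (log Q = 2.488).
E = E° − (0.0592/n)·log Q = +0.195 − (0.0592/2)(2.488) = +0.12 V.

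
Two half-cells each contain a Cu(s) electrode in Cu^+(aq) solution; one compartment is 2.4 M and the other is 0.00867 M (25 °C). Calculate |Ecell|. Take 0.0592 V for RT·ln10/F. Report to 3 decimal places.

0.145 V

For a concentration cell E°cell = 0, since both electrodes use the same couple.
The compartment with the higher Cu^+(aq) concentration (2.4 M) acts as the cathode; ions are reduced there and produced at the dilute (0.00867 M) anode.
With n = 1, Ecell = −(0.0592/1)·log([dilute]/[conc]) = −(0.0592/1)·log(0.00867/2.4) = +0.145 V.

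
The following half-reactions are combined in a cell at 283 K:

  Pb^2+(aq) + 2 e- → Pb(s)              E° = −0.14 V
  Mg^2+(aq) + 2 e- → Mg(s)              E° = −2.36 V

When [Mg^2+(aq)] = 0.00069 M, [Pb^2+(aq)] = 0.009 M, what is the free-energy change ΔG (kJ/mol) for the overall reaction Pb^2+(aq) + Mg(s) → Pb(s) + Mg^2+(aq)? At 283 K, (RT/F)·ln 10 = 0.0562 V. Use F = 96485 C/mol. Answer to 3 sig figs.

With Pb²⁺/Pb reduced at the cathode, E°cell = −0.14 − (−2.36) = +2.22 V and n = 2.
Q = [Mg^2+(aq)] / [Pb^2+(aq)] = 0.0767, so log Q = −1.115 and E = +2.22 − (0.0562/2)(−1.115) = +2.2513 V.
ΔG = −nFE = −(2)(96485)(+2.2513) J/mol = −434 kJ/mol.

−434 kJ/mol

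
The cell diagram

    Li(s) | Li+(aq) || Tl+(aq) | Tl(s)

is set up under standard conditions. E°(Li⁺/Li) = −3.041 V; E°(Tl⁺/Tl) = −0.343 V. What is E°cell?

+2.698 V

By convention the left-hand electrode in cell notation is the anode (oxidation) and the right-hand electrode is the cathode (reduction).
E°cell = E°(right) − E°(left) = −0.343 − (−3.041) = +2.698 V.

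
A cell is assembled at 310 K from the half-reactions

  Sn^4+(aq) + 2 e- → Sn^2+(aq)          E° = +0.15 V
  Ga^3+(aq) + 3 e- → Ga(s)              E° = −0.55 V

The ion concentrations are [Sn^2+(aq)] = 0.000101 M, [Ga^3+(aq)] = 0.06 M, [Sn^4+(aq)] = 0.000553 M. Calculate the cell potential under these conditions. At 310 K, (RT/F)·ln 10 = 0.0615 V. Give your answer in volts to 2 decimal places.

Since E°(Sn⁴⁺/Sn²⁺) > E°(Ga³⁺/Ga), Sn⁴⁺/Sn²⁺ serves as the cathode.
E°cell = E°cat − E°an = +0.15 − (−0.55) = +0.70 V; n = 6.
The balanced reaction is 3 Sn^4+(aq) + 2 Ga(s) → 3 Sn^2+(aq) + 2 Ga^3+(aq), so Q = ([Sn^2+(aq)]^3·[Ga^3+(aq)]^2) / [Sn^4+(aq)]^3 = 2.19×10^−5 and log Q = −4.659.
E = E° − (0.0615/n)·log Q = +0.70 − (0.0615/6)(−4.659) = +0.75 V.

+0.75 V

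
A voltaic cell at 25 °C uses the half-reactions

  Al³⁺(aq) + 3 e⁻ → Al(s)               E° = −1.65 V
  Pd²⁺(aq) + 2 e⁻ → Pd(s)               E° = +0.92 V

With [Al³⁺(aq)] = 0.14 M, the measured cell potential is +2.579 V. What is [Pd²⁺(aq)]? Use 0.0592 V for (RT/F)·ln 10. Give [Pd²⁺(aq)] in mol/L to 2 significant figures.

With Pd²⁺/Pd at the cathode and Al³⁺/Al at the anode, E°cell = +0.92 − (−1.65) = +2.57 V (n = 6).
From the Nernst equation, log Q = n(E° − E)/0.0592 = 6·(+2.57 − (+2.579))/0.0592 = −0.912.
The balanced reaction is 3 Pd²⁺(aq) + 2 Al(s) → 3 Pd(s) + 2 Al³⁺(aq), so Q = [Al³⁺(aq)]^2 / [Pd²⁺(aq)]^3.
Solving for the unknown gives log [Pd²⁺(aq)] = −0.265, so [Pd²⁺(aq)] ≈ 0.54 M.

0.54 M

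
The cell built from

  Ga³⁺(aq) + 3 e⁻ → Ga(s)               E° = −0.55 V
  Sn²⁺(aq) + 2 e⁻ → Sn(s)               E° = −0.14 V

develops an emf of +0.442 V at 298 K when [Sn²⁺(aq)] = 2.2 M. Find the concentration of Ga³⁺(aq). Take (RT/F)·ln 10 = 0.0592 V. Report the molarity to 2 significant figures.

0.078 M

The Sn²⁺/Sn couple has the larger reduction potential, so it is the cathode: E°cell = −0.14 − (−0.55) = +0.41 V and n = 6.
From the Nernst equation, log Q = n(E° − E)/0.0592 = 6·(+0.41 − (+0.442))/0.0592 = −3.243.
Balancing electrons gives 3 Sn²⁺(aq) + 2 Ga(s) → 3 Sn(s) + 2 Ga³⁺(aq); thus Q = [Ga³⁺(aq)]^2 / [Sn²⁺(aq)]^3.
Isolating [Ga³⁺(aq)] in Q = 10^{−3.243} yields log [Ga³⁺(aq)] = −1.108, i.e. 0.078 M.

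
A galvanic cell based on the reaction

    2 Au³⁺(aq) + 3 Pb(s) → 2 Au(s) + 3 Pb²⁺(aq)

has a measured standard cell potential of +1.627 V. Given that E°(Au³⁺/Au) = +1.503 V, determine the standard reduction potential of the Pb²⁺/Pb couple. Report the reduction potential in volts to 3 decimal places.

In the reaction as written the Au³⁺/Au couple is reduced (cathode) and Pb²⁺/Pb is oxidized (anode), so E°cell = E°(Au³⁺/Au) − E°(Pb²⁺/Pb).
E°(Pb²⁺/Pb) = E°(cathode) − E°cell = +1.503 − (+1.627) = −0.124 V.

−0.124 V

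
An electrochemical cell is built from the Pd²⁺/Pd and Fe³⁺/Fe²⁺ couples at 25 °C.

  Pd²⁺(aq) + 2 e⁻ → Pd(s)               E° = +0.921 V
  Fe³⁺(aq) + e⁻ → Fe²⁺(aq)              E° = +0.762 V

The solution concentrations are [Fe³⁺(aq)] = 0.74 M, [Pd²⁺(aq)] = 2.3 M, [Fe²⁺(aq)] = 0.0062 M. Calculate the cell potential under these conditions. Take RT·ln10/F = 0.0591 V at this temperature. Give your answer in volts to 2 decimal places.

Pd²⁺/Pd is reduced (cathode, E° = +0.921 V) and Fe³⁺/Fe²⁺ is oxidized (anode).
E°cell = E°cat − E°an = +0.921 − (+0.762) = +0.159 V; n = 2.
The balanced reaction is Pd²⁺(aq) + 2 Fe²⁺(aq) → Pd(s) + 2 Fe³⁺(aq), so Q = [Fe³⁺(aq)]^2 / ([Pd²⁺(aq)]·[Fe²⁺(aq)]^2) = 6.19×10^3 and log Q = 3.792.
Applying E = E° − (RT ln10/nF)·log Q gives +0.159 − (0.0591/2)(3.792) = +0.05 V.

+0.05 V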